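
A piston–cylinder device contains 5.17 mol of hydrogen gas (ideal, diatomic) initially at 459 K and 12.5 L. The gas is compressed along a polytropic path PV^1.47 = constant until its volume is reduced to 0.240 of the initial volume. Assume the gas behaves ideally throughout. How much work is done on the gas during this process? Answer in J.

40100 J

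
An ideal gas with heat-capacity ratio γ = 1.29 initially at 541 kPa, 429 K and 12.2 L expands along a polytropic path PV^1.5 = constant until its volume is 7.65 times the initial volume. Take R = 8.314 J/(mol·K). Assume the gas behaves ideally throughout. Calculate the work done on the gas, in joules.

-8430 J

n = P₁V₁/(RT₁) = 541×12.2/(8.314×429) = 1.85 mol.
Polytropic n=1.5: T₂ = T₁(V₁/V₂)^(n−1) = 429×(0.131)^0.50 = 155 K; P₂ = P₁(V₁/V₂)^n = 25.6 kPa.
W = (P₁V₁−P₂V₂)/(n−1) = (541×12.2−25.6×93.3)/0.50 = 8430 J.
Work done on the gas = −W_by = -8430 J.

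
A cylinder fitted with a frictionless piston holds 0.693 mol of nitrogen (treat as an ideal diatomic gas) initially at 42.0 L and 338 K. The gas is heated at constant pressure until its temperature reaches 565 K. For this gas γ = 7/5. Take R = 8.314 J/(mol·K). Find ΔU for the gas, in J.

P₁ = nRT₁/V₁ = 0.693×8.314×338/42.0 = 46.4 kPa.
Isobaric: P stays 46.4 kPa; V/T = const ⇒ T₂ = 565 K, V₂ = 70.2 L.
For an ideal gas ΔU = nCvΔT with Cv = (5/2)R = 20.8 J/(mol·K).
ΔU = 0.693×20.8×(565−338) = 3270 J.

3270 J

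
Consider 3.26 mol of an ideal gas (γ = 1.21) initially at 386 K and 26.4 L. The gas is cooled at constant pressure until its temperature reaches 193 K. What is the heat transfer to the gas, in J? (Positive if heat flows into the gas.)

-30100 J

P₁ = nRT₁/V₁ = 3.26×8.314×386/26.4 = 396 kPa.
Isobaric: P stays 396 kPa; V/T = const ⇒ T₂ = 193 K, V₂ = 13.2 L.
W = PΔV = 396×(13.2−26.4) kPa·L = -5230 J.
ΔU = nCvΔT = 3.26×39.6×(193−386) = -24900 J.
Q = ΔU + W = nCpΔT = -30100 J.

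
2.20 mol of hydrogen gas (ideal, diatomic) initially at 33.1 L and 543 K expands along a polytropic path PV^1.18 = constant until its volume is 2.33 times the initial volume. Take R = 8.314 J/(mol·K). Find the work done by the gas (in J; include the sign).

P₁ = nRT₁/V₁ = 2.20×8.314×543/33.1 = 300 kPa.
Polytropic n=1.18: T₂ = T₁(V₁/V₂)^(n−1) = 543×(0.429)^0.18 = 466 K; P₂ = P₁(V₁/V₂)^n = 111 kPa.
W = (P₁V₁−P₂V₂)/(n−1) = (300×33.1−111×77.1)/0.18 = 7790 J.

7790 J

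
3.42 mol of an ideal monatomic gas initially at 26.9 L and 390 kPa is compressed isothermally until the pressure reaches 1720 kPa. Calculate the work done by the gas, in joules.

-15600 J

T₁ = P₁V₁/(nR) = 390×26.9/(3.42×8.314) = 369 K.
Isothermal: T stays 369 K; PV = const ⇒ V₂ = 6.10 L, P₂ = 1720 kPa.
W = nRT ln(V₂/V₁) = 3.42×8.314×369×ln(0.227) = -15600 J.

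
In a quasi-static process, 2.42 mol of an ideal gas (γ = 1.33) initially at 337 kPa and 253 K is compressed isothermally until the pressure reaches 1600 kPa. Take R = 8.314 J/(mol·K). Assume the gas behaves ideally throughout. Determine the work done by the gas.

V₁ = nRT₁/P₁ = 2.42×8.314×253/337 = 15.1 L.
Isothermal: T stays 253 K; PV = const ⇒ V₂ = 3.18 L, P₂ = 1600 kPa.
W = nRT ln(V₂/V₁) = 2.42×8.314×253×ln(0.211) = -7930 J.

-7930 J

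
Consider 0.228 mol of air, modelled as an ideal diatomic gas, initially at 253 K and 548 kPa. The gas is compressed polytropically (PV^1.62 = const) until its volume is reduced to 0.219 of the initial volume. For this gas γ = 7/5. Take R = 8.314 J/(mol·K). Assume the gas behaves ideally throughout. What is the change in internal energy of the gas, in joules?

1880 J

V₁ = nRT₁/P₁ = 0.228×8.314×253/548 = 0.875 L.
Polytropic n=1.62: T₂ = T₁(V₁/V₂)^(n−1) = 253×(4.57)^0.62 = 649 K; P₂ = P₁(V₁/V₂)^n = 6420 kPa.
For an ideal gas ΔU = nCvΔT with Cv = (5/2)R = 20.8 J/(mol·K).
ΔU = 0.228×20.8×(649−253) = 1880 J.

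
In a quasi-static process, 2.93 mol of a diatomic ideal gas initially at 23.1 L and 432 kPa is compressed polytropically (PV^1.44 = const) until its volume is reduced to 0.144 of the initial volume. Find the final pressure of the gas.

T₁ = P₁V₁/(nR) = 432×23.1/(2.93×8.314) = 410 K.
Polytropic n=1.44: T₂ = T₁(V₁/V₂)^(n−1) = 410×(6.94)^0.44 = 961 K; P₂ = P₁(V₁/V₂)^n = 7040 kPa.

7040 kPa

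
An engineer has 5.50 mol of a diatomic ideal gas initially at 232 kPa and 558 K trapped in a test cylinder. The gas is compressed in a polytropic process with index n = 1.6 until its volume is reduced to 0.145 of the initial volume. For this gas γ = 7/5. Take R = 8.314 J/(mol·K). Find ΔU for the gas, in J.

139000 J

V₁ = nRT₁/P₁ = 5.50×8.314×558/232 = 110 L.
Polytropic n=1.6: T₂ = T₁(V₁/V₂)^(n−1) = 558×(6.90)^0.60 = 1780 K; P₂ = P₁(V₁/V₂)^n = 5100 kPa.
For an ideal gas ΔU = nCvΔT with Cv = (5/2)R = 20.8 J/(mol·K).
ΔU = 5.50×20.8×(1780−558) = 139000 J.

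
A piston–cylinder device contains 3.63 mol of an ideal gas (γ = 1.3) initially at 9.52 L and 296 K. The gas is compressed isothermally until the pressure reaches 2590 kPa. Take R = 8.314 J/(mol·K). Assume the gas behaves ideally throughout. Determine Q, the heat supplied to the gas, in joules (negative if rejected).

-9070 J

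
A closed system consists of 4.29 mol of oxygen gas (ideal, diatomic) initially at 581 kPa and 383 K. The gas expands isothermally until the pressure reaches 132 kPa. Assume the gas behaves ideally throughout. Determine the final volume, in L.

V₁ = nRT₁/P₁ = 4.29×8.314×383/581 = 23.5 L.
Isothermal: T stays 383 K; PV = const ⇒ V₂ = 103 L, P₂ = 132 kPa.

103 L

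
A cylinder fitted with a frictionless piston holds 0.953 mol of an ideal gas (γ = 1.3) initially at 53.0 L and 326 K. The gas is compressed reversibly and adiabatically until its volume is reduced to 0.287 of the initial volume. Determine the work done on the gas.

3910 J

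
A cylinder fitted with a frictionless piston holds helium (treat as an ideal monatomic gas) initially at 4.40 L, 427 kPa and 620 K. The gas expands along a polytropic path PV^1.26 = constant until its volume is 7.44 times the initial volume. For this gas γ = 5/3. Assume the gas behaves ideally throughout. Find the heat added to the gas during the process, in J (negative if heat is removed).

1790 J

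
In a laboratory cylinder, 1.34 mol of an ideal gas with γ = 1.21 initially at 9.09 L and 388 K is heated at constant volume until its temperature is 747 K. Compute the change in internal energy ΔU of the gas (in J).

P₁ = nRT₁/V₁ = 1.34×8.314×388/9.09 = 476 kPa.
Isochoric: V stays 9.09 L; P/T = const ⇒ T₂ = 747 K, P₂ = 916 kPa.
For an ideal gas ΔU = nCvΔT with Cv = R/(γ−1) = 39.6 J/(mol·K).
ΔU = 1.34×39.6×(747−388) = 19000 J.

19000 J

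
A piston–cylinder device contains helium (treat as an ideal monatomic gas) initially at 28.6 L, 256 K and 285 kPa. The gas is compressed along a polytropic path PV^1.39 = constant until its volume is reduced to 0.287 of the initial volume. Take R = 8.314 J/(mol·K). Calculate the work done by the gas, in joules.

n = P₁V₁/(RT₁) = 285×28.6/(8.314×256) = 3.83 mol.
Polytropic n=1.39: T₂ = T₁(V₁/V₂)^(n−1) = 256×(3.48)^0.39 = 417 K; P₂ = P₁(V₁/V₂)^n = 1620 kPa.
W = (P₁V₁−P₂V₂)/(n−1) = (285×28.6−1620×8.21)/0.39 = -13100 J.

-13100 J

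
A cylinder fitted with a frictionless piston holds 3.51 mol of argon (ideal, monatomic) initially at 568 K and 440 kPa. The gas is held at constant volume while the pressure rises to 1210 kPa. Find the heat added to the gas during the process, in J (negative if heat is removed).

V₁ = nRT₁/P₁ = 3.51×8.314×568/440 = 37.7 L.
Isochoric: V stays 37.7 L; P/T = const ⇒ T₂ = 1560 K, P₂ = 1210 kPa.
W = 0 (no volume change).
ΔU = nCvΔT = 3.51×12.5×(1560−568) = 43500 J.
Q = ΔU = 43500 J.

43500 J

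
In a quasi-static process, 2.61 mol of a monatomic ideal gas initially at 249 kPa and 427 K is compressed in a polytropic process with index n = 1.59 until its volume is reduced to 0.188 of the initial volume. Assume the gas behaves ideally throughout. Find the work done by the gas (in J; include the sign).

V₁ = nRT₁/P₁ = 2.61×8.314×427/249 = 37.2 L.
Polytropic n=1.59: T₂ = T₁(V₁/V₂)^(n−1) = 427×(5.32)^0.59 = 1140 K; P₂ = P₁(V₁/V₂)^n = 3550 kPa.
W = (P₁V₁−P₂V₂)/(n−1) = (249×37.2−3550×7.00)/0.59 = -26400 J.

-26400 J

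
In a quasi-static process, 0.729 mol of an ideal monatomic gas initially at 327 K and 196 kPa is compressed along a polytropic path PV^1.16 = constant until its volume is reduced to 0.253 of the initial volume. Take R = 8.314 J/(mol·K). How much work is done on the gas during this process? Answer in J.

3050 J

V₁ = nRT₁/P₁ = 0.729×8.314×327/196 = 10.1 L.
Polytropic n=1.16: T₂ = T₁(V₁/V₂)^(n−1) = 327×(3.95)^0.16 = 407 K; P₂ = P₁(V₁/V₂)^n = 965 kPa.
W = (P₁V₁−P₂V₂)/(n−1) = (196×10.1−965×2.56)/0.16 = -3050 J.
Work done on the gas = −W_by = 3050 J.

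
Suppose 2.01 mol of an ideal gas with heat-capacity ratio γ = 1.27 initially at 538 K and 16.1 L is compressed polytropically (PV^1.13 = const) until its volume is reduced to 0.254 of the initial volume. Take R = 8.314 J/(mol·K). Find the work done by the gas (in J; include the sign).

-13500 J

P₁ = nRT₁/V₁ = 2.01×8.314×538/16.1 = 558 kPa.
Polytropic n=1.13: T₂ = T₁(V₁/V₂)^(n−1) = 538×(3.94)^0.13 = 643 K; P₂ = P₁(V₁/V₂)^n = 2630 kPa.
W = (P₁V₁−P₂V₂)/(n−1) = (558×16.1−2630×4.09)/0.13 = -13500 J.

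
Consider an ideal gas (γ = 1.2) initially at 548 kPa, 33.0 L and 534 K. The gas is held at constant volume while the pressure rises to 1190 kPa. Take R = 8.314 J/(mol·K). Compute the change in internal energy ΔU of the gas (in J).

n = P₁V₁/(RT₁) = 548×33.0/(8.314×534) = 4.07 mol.
Isochoric: V stays 33.0 L; P/T = const ⇒ T₂ = 1160 K, P₂ = 1190 kPa.
For an ideal gas ΔU = nCvΔT with Cv = R/(γ−1) = 41.6 J/(mol·K).
ΔU = 4.07×41.6×(1160−534) = 106000 J.

106000 J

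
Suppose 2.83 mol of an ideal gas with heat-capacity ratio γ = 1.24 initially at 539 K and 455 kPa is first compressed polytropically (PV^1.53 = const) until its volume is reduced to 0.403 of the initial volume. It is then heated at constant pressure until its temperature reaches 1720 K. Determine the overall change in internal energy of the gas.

116000 J

V₁ = nRT₁/P₁ = 2.83×8.314×539/455 = 27.9 L.
Step 1 — Polytropic n=1.53: T₂ = T₁(V₁/V₂)^(n−1) = 539×(2.48)^0.53 = 873 K; P₂ = P₁(V₁/V₂)^n = 1830 kPa.
W = (P₁V₁−P₂V₂)/(n−1) = (455×27.9−1830×11.2)/0.53 = -14800 J.
ΔU = nCvΔT = 2.83×34.6×(873−539) = 32700 J.
Q = ΔU + W = 17900 J.
State after step 1: P = 1830 kPa, V = 11.2 L, T = 873 K.
Step 2 — Isobaric: P stays 1830 kPa; V/T = const ⇒ T₂ = 1720 K, V₂ = 22.1 L.
W = PΔV = 1830×(22.1−11.2) kPa·L = 19900 J.
ΔU = nCvΔT = 2.83×34.6×(1720−873) = 83100 J.
Q = ΔU + W = nCpΔT = 103000 J.
Net over both steps: W = 5130 J, Q = 121000 J, ΔU = 116000 J.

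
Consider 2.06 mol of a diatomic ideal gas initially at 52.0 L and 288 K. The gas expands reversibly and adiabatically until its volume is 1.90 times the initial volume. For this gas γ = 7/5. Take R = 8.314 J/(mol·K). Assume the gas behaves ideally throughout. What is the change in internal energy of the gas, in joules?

-2790 J

P₁ = nRT₁/V₁ = 2.06×8.314×288/52.0 = 94.9 kPa.
Adiabatic: TV^(γ−1) = const ⇒ T₂ = 288×(0.526)^0.400 = 223 K; PV^γ = const ⇒ P₂ = 38.6 kPa.
For an ideal gas ΔU = nCvΔT with Cv = (5/2)R = 20.8 J/(mol·K).
ΔU = 2.06×20.8×(223−288) = -2790 J.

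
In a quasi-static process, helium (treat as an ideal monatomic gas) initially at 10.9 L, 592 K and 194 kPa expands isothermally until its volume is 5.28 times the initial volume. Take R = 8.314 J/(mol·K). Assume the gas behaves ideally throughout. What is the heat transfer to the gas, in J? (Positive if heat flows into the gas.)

3520 J

n = P₁V₁/(RT₁) = 194×10.9/(8.314×592) = 0.430 mol.
Isothermal: T stays 592 K; PV = const ⇒ V₂ = 57.6 L, P₂ = 36.7 kPa.
ΔU = 0 (ideal gas, T constant).
W = nRT ln(V₂/V₁) = 0.430×8.314×592×ln(5.28) = 3520 J.
Q = ΔU + W = 3520 J.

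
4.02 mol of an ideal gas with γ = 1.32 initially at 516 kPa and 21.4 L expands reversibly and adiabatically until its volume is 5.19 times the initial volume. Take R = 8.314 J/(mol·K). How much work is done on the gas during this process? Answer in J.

T₁ = P₁V₁/(nR) = 516×21.4/(4.02×8.314) = 330 K.
Adiabatic: TV^(γ−1) = const ⇒ T₂ = 330×(0.193)^0.320 = 195 K; PV^γ = const ⇒ P₂ = 58.7 kPa.
ΔU = nCvΔT = 4.02×26.0×(195−330) = -14100 J.
Q = 0 for an adiabatic process, so W = −ΔU = 14100 J.
Work done on the gas = −W_by = -14100 J.

-14100 J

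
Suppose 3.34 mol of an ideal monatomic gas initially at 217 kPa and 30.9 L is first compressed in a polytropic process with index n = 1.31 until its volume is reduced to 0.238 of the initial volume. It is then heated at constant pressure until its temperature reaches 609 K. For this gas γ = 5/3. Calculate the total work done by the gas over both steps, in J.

-5680 J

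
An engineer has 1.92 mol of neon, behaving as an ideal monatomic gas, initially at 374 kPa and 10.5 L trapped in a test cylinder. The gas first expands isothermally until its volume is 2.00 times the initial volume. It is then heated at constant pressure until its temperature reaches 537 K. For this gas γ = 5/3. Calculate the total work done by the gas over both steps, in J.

7370 J

T₁ = P₁V₁/(nR) = 374×10.5/(1.92×8.314) = 246 K.
Step 1 — Isothermal: T stays 246 K; PV = const ⇒ V₂ = 21.0 L, P₂ = 187 kPa.
ΔU = 0 (ideal gas, T constant).
W = nRT ln(V₂/V₁) = 1.92×8.314×246×ln(2.00) = 2720 J.
Q = ΔU + W = 2720 J.
State after step 1: P = 187 kPa, V = 21.0 L, T = 246 K.
Step 2 — Isobaric: P stays 187 kPa; V/T = const ⇒ T₂ = 537 K, V₂ = 45.8 L.
W = PΔV = 187×(45.8−21.0) kPa·L = 4650 J.
ΔU = nCvΔT = 1.92×12.5×(537−246) = 6970 J.
Q = ΔU + W = nCpΔT = 11600 J.
Net over both steps: W = 7370 J, Q = 14300 J, ΔU = 6970 J.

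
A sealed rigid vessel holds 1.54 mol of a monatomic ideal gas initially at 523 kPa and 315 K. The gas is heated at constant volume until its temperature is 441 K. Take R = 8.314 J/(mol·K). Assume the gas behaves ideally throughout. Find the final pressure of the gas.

732 kPa

V₁ = nRT₁/P₁ = 1.54×8.314×315/523 = 7.71 L.
Isochoric: V stays 7.71 L; P/T = const ⇒ T₂ = 441 K, P₂ = 732 kPa.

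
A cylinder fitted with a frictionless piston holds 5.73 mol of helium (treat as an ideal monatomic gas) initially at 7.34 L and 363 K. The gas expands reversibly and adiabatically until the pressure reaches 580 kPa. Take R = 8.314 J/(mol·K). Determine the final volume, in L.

17.0 L

P₁ = nRT₁/V₁ = 5.73×8.314×363/7.34 = 2360 kPa.
Adiabatic: T₂/T₁ = (P₂/P₁)^((γ−1)/γ) ⇒ T₂ = 363×(0.246)^0.400 = 207 K; V₂ = 17.0 L.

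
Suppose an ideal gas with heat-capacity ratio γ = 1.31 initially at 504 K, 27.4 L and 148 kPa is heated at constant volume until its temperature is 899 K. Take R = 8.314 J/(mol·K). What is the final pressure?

Isochoric: V stays 27.4 L; P/T = const ⇒ T₂ = 899 K, P₂ = 264 kPa.

264 kPa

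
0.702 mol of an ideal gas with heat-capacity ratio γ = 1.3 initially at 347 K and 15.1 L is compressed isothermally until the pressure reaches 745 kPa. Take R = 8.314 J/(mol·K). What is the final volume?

2.72 L

P₁ = nRT₁/V₁ = 0.702×8.314×347/15.1 = 134 kPa.
Isothermal: T stays 347 K; PV = const ⇒ V₂ = 2.72 L, P₂ = 745 kPa.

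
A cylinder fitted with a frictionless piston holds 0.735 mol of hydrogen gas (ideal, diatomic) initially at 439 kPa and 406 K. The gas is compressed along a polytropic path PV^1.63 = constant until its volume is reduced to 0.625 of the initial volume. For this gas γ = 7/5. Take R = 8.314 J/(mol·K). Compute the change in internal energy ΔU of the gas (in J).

2140 J

V₁ = nRT₁/P₁ = 0.735×8.314×406/439 = 5.65 L.
Polytropic n=1.63: T₂ = T₁(V₁/V₂)^(n−1) = 406×(1.60)^0.63 = 546 K; P₂ = P₁(V₁/V₂)^n = 944 kPa.
For an ideal gas ΔU = nCvΔT with Cv = (5/2)R = 20.8 J/(mol·K).
ΔU = 0.735×20.8×(546−406) = 2140 J.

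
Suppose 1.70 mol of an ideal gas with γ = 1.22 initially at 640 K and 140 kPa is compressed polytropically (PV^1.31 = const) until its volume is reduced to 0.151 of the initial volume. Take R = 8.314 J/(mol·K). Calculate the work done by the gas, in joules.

V₁ = nRT₁/P₁ = 1.70×8.314×640/140 = 64.6 L.
Polytropic n=1.31: T₂ = T₁(V₁/V₂)^(n−1) = 640×(6.62)^0.31 = 1150 K; P₂ = P₁(V₁/V₂)^n = 1670 kPa.
W = (P₁V₁−P₂V₂)/(n−1) = (140×64.6−1670×9.76)/0.31 = -23300 J.

-23300 J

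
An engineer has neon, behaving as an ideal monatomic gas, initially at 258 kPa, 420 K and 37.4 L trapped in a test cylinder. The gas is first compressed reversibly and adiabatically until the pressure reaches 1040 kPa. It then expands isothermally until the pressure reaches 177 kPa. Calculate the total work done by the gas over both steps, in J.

19000 J

n = P₁V₁/(RT₁) = 258×37.4/(8.314×420) = 2.76 mol.
Step 1 — Adiabatic: T₂/T₁ = (P₂/P₁)^((γ−1)/γ) ⇒ T₂ = 420×(4.03)^0.400 = 734 K; V₂ = 16.2 L.
ΔU = nCvΔT = 2.76×12.5×(734−420) = 10800 J.
Q = 0 for an adiabatic process, so W = −ΔU = -10800 J.
State after step 1: P = 1040 kPa, V = 16.2 L, T = 734 K.
Step 2 — Isothermal: T stays 734 K; PV = const ⇒ V₂ = 95.2 L, P₂ = 177 kPa.
ΔU = 0 (ideal gas, T constant).
W = nRT ln(V₂/V₁) = 2.76×8.314×734×ln(5.88) = 29800 J.
Q = ΔU + W = 29800 J.
Net over both steps: W = 19000 J, Q = 29800 J, ΔU = 10800 J.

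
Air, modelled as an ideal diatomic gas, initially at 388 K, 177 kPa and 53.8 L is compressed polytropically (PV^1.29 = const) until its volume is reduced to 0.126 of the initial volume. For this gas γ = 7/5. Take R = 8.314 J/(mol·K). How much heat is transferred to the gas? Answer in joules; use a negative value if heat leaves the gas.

n = P₁V₁/(RT₁) = 177×53.8/(8.314×388) = 2.95 mol.
Polytropic n=1.29: T₂ = T₁(V₁/V₂)^(n−1) = 388×(7.94)^0.29 = 707 K; P₂ = P₁(V₁/V₂)^n = 2560 kPa.
W = (P₁V₁−P₂V₂)/(n−1) = (177×53.8−2560×6.78)/0.29 = -27000 J.
ΔU = nCvΔT = 2.95×20.8×(707−388) = 19600 J.
Q = ΔU + W = -7440 J.

-7440 J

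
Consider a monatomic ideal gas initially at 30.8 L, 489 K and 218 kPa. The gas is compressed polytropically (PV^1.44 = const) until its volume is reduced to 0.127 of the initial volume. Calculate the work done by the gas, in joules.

n = P₁V₁/(RT₁) = 218×30.8/(8.314×489) = 1.65 mol.
Polytropic n=1.44: T₂ = T₁(V₁/V₂)^(n−1) = 489×(7.87)^0.44 = 1210 K; P₂ = P₁(V₁/V₂)^n = 4260 kPa.
W = (P₁V₁−P₂V₂)/(n−1) = (218×30.8−4260×3.91)/0.44 = -22600 J.

-22600 J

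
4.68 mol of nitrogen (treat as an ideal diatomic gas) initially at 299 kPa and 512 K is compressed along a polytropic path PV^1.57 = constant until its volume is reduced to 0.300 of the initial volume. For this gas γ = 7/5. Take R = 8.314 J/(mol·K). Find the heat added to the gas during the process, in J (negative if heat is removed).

14700 J

V₁ = nRT₁/P₁ = 4.68×8.314×512/299 = 66.6 L.
Polytropic n=1.57: T₂ = T₁(V₁/V₂)^(n−1) = 512×(3.33)^0.57 = 1020 K; P₂ = P₁(V₁/V₂)^n = 1980 kPa.
W = (P₁V₁−P₂V₂)/(n−1) = (299×66.6−1980×20.0)/0.57 = -34500 J.
ΔU = nCvΔT = 4.68×20.8×(1020−512) = 49100 J.
Q = ΔU + W = 14700 J.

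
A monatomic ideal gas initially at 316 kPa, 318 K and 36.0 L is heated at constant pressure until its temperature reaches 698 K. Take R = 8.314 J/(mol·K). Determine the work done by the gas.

13600 J

n = P₁V₁/(RT₁) = 316×36.0/(8.314×318) = 4.30 mol.
Isobaric: P stays 316 kPa; V/T = const ⇒ T₂ = 698 K, V₂ = 79.0 L.
W = PΔV = 316×(79.0−36.0) kPa·L = 13600 J.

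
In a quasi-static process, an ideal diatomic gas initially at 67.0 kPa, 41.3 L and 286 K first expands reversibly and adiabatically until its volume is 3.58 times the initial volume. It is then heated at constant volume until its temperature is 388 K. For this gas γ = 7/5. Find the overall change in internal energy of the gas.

2470 J

n = P₁V₁/(RT₁) = 67.0×41.3/(8.314×286) = 1.16 mol.
Step 1 — Adiabatic: TV^(γ−1) = const ⇒ T₂ = 286×(0.279)^0.400 = 172 K; PV^γ = const ⇒ P₂ = 11.2 kPa.
ΔU = nCvΔT = 1.16×20.8×(172−286) = -2760 J.
Q = 0 for an adiabatic process, so W = −ΔU = 2760 J.
State after step 1: P = 11.2 kPa, V = 148 L, T = 172 K.
Step 2 — Isochoric: V stays 148 L; P/T = const ⇒ T₂ = 388 K, P₂ = 25.4 kPa.
W = 0 (no volume change).
ΔU = nCvΔT = 1.16×20.8×(388−172) = 5230 J.
Q = ΔU = 5230 J.
Net over both steps: W = 2760 J, Q = 5230 J, ΔU = 2470 J.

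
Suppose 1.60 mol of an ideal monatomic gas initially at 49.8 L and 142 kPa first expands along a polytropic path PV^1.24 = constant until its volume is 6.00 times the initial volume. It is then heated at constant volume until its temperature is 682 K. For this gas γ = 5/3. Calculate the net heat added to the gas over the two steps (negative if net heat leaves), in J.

13300 J

T₁ = P₁V₁/(nR) = 142×49.8/(1.60×8.314) = 532 K.
Step 1 — Polytropic n=1.24: T₂ = T₁(V₁/V₂)^(n−1) = 532×(0.167)^0.24 = 346 K; P₂ = P₁(V₁/V₂)^n = 15.4 kPa.
W = (P₁V₁−P₂V₂)/(n−1) = (142×49.8−15.4×299)/0.24 = 10300 J.
ΔU = nCvΔT = 1.60×12.5×(346−532) = -3710 J.
Q = ΔU + W = 6590 J.
State after step 1: P = 15.4 kPa, V = 299 L, T = 346 K.
Step 2 — Isochoric: V stays 299 L; P/T = const ⇒ T₂ = 682 K, P₂ = 30.4 kPa.
W = 0 (no volume change).
ΔU = nCvΔT = 1.60×12.5×(682−346) = 6710 J.
Q = ΔU = 6710 J.
Net over both steps: W = 10300 J, Q = 13300 J, ΔU = 3000 J.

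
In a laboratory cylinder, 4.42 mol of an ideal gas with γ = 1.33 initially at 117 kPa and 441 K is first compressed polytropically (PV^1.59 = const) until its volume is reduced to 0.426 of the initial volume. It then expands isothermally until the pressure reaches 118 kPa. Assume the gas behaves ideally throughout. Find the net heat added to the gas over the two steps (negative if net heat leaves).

V₁ = nRT₁/P₁ = 4.42×8.314×441/117 = 139 L.
Step 1 — Polytropic n=1.59: T₂ = T₁(V₁/V₂)^(n−1) = 441×(2.35)^0.59 = 730 K; P₂ = P₁(V₁/V₂)^n = 454 kPa.
W = (P₁V₁−P₂V₂)/(n−1) = (117×139−454×59.0)/0.59 = -18000 J.
ΔU = nCvΔT = 4.42×25.2×(730−441) = 32100 J.
Q = ΔU + W = 14200 J.
State after step 1: P = 454 kPa, V = 59.0 L, T = 730 K.
Step 2 — Isothermal: T stays 730 K; PV = const ⇒ V₂ = 227 L, P₂ = 118 kPa.
ΔU = 0 (ideal gas, T constant).
W = nRT ln(V₂/V₁) = 4.42×8.314×730×ln(3.85) = 36100 J.
Q = ΔU + W = 36100 J.
Net over both steps: W = 18200 J, Q = 50300 J, ΔU = 32100 J.

50300 J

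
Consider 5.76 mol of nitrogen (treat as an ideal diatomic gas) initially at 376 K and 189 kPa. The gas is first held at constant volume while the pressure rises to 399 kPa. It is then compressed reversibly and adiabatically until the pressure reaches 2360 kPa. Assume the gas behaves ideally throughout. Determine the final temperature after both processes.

1320 K

V₁ = nRT₁/P₁ = 5.76×8.314×376/189 = 95.3 L.
Step 1 — Isochoric: V stays 95.3 L; P/T = const ⇒ T₂ = 794 K, P₂ = 399 kPa.
W = 0 (no volume change).
ΔU = nCvΔT = 5.76×20.8×(794−376) = 50000 J.
Q = ΔU = 50000 J.
State after step 1: P = 399 kPa, V = 95.3 L, T = 794 K.
Step 2 — Adiabatic: T₂/T₁ = (P₂/P₁)^((γ−1)/γ) ⇒ T₂ = 794×(5.91)^0.286 = 1320 K; V₂ = 26.8 L.
ΔU = nCvΔT = 5.76×20.8×(1320−794) = 62900 J.
Q = 0 for an adiabatic process, so W = −ΔU = -62900 J.
Net over both steps: W = -62900 J, Q = 50000 J, ΔU = 113000 J.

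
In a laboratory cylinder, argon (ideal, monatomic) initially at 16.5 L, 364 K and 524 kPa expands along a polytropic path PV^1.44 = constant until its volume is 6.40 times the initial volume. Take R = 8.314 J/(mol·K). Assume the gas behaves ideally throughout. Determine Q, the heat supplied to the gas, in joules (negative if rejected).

n = P₁V₁/(RT₁) = 524×16.5/(8.314×364) = 2.86 mol.
Polytropic n=1.44: T₂ = T₁(V₁/V₂)^(n−1) = 364×(0.156)^0.44 = 161 K; P₂ = P₁(V₁/V₂)^n = 36.2 kPa.
W = (P₁V₁−P₂V₂)/(n−1) = (524×16.5−36.2×106)/0.44 = 11000 J.
ΔU = nCvΔT = 2.86×12.5×(161−364) = -7240 J.
Q = ΔU + W = 3730 J.

3730 J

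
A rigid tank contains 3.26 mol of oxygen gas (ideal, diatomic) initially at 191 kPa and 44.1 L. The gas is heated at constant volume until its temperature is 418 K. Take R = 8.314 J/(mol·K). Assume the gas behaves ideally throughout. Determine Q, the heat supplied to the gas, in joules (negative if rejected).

T₁ = P₁V₁/(nR) = 191×44.1/(3.26×8.314) = 311 K.
Isochoric: V stays 44.1 L; P/T = const ⇒ T₂ = 418 K, P₂ = 257 kPa.
W = 0 (no volume change).
ΔU = nCvΔT = 3.26×20.8×(418−311) = 7270 J.
Q = ΔU = 7270 J.

7270 J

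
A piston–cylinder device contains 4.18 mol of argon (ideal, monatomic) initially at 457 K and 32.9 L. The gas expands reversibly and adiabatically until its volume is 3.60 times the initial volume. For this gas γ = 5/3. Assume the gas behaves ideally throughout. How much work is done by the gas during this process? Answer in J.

P₁ = nRT₁/V₁ = 4.18×8.314×457/32.9 = 483 kPa.
Adiabatic: TV^(γ−1) = const ⇒ T₂ = 457×(0.278)^0.667 = 195 K; PV^γ = const ⇒ P₂ = 57.1 kPa.
ΔU = nCvΔT = 4.18×12.5×(195−457) = -13700 J.
Q = 0 for an adiabatic process, so W = −ΔU = 13700 J.

13700 J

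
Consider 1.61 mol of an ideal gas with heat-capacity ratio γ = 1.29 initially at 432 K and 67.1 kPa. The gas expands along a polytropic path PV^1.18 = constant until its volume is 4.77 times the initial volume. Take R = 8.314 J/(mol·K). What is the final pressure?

V₁ = nRT₁/P₁ = 1.61×8.314×432/67.1 = 86.2 L.
Polytropic n=1.18: T₂ = T₁(V₁/V₂)^(n−1) = 432×(0.210)^0.18 = 326 K; P₂ = P₁(V₁/V₂)^n = 10.6 kPa.

10.6 kPa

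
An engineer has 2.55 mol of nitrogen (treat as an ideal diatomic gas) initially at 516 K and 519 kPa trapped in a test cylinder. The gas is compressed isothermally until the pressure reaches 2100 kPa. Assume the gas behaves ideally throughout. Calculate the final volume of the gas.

5.21 L

V₁ = nRT₁/P₁ = 2.55×8.314×516/519 = 21.1 L.
Isothermal: T stays 516 K; PV = const ⇒ V₂ = 5.21 L, P₂ = 2100 kPa.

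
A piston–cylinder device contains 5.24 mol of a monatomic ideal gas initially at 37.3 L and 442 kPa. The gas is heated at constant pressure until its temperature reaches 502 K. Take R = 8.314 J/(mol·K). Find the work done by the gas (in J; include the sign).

T₁ = P₁V₁/(nR) = 442×37.3/(5.24×8.314) = 378 K.
Isobaric: P stays 442 kPa; V/T = const ⇒ T₂ = 502 K, V₂ = 49.5 L.
W = PΔV = 442×(49.5−37.3) kPa·L = 5380 J.

5380 J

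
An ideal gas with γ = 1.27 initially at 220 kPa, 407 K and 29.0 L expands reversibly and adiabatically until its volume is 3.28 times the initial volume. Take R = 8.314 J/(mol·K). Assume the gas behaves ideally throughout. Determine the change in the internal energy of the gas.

n = P₁V₁/(RT₁) = 220×29.0/(8.314×407) = 1.89 mol.
Adiabatic: TV^(γ−1) = const ⇒ T₂ = 407×(0.305)^0.270 = 295 K; PV^γ = const ⇒ P₂ = 48.7 kPa.
For an ideal gas ΔU = nCvΔT with Cv = R/(γ−1) = 30.8 J/(mol·K).
ΔU = 1.89×30.8×(295−407) = -6480 J.

-6480 J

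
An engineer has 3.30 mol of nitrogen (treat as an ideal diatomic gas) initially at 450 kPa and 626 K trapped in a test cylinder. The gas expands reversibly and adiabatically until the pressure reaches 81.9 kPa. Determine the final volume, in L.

V₁ = nRT₁/P₁ = 3.30×8.314×626/450 = 38.2 L.
Adiabatic: T₂/T₁ = (P₂/P₁)^((γ−1)/γ) ⇒ T₂ = 626×(0.182)^0.286 = 385 K; V₂ = 129 L.

129 L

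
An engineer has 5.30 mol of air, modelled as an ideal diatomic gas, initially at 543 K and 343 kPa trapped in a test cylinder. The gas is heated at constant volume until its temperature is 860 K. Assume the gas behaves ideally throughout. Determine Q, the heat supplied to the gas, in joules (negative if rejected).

34900 J

V₁ = nRT₁/P₁ = 5.30×8.314×543/343 = 69.8 L.
Isochoric: V stays 69.8 L; P/T = const ⇒ T₂ = 860 K, P₂ = 543 kPa.
W = 0 (no volume change).
ΔU = nCvΔT = 5.30×20.8×(860−543) = 34900 J.
Q = ΔU = 34900 J.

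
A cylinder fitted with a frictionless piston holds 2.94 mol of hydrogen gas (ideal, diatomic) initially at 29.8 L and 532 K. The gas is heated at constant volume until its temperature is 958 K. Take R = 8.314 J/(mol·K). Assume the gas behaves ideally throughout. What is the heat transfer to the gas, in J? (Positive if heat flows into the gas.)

26000 J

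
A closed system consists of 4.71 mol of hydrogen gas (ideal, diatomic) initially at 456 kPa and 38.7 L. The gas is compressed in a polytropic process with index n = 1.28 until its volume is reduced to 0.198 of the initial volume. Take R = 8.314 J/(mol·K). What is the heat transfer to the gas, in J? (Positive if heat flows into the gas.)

-10800 J

T₁ = P₁V₁/(nR) = 456×38.7/(4.71×8.314) = 451 K.
Polytropic n=1.28: T₂ = T₁(V₁/V₂)^(n−1) = 451×(5.05)^0.28 = 709 K; P₂ = P₁(V₁/V₂)^n = 3620 kPa.
W = (P₁V₁−P₂V₂)/(n−1) = (456×38.7−3620×7.66)/0.28 = -36200 J.
ΔU = nCvΔT = 4.71×20.8×(709−451) = 25300 J.
Q = ΔU + W = -10800 J.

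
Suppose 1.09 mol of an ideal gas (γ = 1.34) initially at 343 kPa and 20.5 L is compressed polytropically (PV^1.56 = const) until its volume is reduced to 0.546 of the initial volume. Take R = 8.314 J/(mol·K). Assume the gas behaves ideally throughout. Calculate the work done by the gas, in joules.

-5060 J

T₁ = P₁V₁/(nR) = 343×20.5/(1.09×8.314) = 776 K.
Polytropic n=1.56: T₂ = T₁(V₁/V₂)^(n−1) = 776×(1.83)^0.56 = 1090 K; P₂ = P₁(V₁/V₂)^n = 882 kPa.
W = (P₁V₁−P₂V₂)/(n−1) = (343×20.5−882×11.2)/0.56 = -5060 J.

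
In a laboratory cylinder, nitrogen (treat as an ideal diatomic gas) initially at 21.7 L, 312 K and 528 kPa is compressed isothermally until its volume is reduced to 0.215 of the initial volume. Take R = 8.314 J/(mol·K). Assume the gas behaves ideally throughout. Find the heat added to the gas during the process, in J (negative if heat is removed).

n = P₁V₁/(RT₁) = 528×21.7/(8.314×312) = 4.42 mol.
Isothermal: T stays 312 K; PV = const ⇒ V₂ = 4.67 L, P₂ = 2460 kPa.
ΔU = 0 (ideal gas, T constant).
W = nRT ln(V₂/V₁) = 4.42×8.314×312×ln(0.215) = -17600 J.
Q = ΔU + W = -17600 J.

-17600 J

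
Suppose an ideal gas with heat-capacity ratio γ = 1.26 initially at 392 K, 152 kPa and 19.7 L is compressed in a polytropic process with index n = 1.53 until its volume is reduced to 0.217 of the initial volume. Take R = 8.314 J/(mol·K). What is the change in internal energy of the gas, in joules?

14400 J

n = P₁V₁/(RT₁) = 152×19.7/(8.314×392) = 0.919 mol.
Polytropic n=1.53: T₂ = T₁(V₁/V₂)^(n−1) = 392×(4.61)^0.53 = 881 K; P₂ = P₁(V₁/V₂)^n = 1570 kPa.
For an ideal gas ΔU = nCvΔT with Cv = R/(γ−1) = 32.0 J/(mol·K).
ΔU = 0.919×32.0×(881−392) = 14400 J.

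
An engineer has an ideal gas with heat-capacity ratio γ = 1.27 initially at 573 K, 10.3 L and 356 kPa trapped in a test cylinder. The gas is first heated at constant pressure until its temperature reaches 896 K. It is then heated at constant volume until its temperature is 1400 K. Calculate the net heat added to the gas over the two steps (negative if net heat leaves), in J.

n = P₁V₁/(RT₁) = 356×10.3/(8.314×573) = 0.770 mol.
Step 1 — Isobaric: P stays 356 kPa; V/T = const ⇒ T₂ = 896 K, V₂ = 16.1 L.
W = PΔV = 356×(16.1−10.3) kPa·L = 2070 J.
ΔU = nCvΔT = 0.770×30.8×(896−573) = 7660 J.
Q = ΔU + W = nCpΔT = 9720 J.
State after step 1: P = 356 kPa, V = 16.1 L, T = 896 K.
Step 2 — Isochoric: V stays 16.1 L; P/T = const ⇒ T₂ = 1400 K, P₂ = 556 kPa.
W = 0 (no volume change).
ΔU = nCvΔT = 0.770×30.8×(1400−896) = 11900 J.
Q = ΔU = 11900 J.
Net over both steps: W = 2070 J, Q = 21700 J, ΔU = 19600 J.

21700 J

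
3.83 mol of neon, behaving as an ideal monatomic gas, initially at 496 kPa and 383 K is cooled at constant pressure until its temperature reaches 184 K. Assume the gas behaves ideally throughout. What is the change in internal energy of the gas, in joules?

-9510 J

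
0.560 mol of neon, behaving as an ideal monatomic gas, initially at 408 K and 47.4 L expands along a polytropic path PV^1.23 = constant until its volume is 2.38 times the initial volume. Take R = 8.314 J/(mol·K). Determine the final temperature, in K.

334 K

P₁ = nRT₁/V₁ = 0.560×8.314×408/47.4 = 40.1 kPa.
Polytropic n=1.23: T₂ = T₁(V₁/V₂)^(n−1) = 408×(0.420)^0.23 = 334 K; P₂ = P₁(V₁/V₂)^n = 13.8 kPa.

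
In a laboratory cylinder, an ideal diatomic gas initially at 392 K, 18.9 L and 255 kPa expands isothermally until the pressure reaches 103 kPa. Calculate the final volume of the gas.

Isothermal: T stays 392 K; PV = const ⇒ V₂ = 46.8 L, P₂ = 103 kPa.

46.8 L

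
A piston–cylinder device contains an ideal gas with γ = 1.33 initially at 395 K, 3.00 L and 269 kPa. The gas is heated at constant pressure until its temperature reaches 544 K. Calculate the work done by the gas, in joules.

n = P₁V₁/(RT₁) = 269×3.00/(8.314×395) = 0.246 mol.
Isobaric: P stays 269 kPa; V/T = const ⇒ T₂ = 544 K, V₂ = 4.13 L.
W = PΔV = 269×(4.13−3.00) kPa·L = 304 J.

304 J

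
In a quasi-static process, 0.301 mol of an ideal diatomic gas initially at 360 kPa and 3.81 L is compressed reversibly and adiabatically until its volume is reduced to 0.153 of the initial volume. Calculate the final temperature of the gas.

1160 K

T₁ = P₁V₁/(nR) = 360×3.81/(0.301×8.314) = 548 K.
Adiabatic: TV^(γ−1) = const ⇒ T₂ = 548×(6.54)^0.400 = 1160 K; PV^γ = const ⇒ P₂ = 4990 kPa.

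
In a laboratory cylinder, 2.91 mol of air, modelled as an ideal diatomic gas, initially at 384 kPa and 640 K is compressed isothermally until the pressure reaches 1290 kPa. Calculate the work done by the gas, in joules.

-18800 J

V₁ = nRT₁/P₁ = 2.91×8.314×640/384 = 40.3 L.
Isothermal: T stays 640 K; PV = const ⇒ V₂ = 12.0 L, P₂ = 1290 kPa.
W = nRT ln(V₂/V₁) = 2.91×8.314×640×ln(0.298) = -18800 J.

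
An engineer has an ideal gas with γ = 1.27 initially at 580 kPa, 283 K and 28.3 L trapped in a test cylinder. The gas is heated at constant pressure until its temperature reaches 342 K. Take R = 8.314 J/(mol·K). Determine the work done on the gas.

n = P₁V₁/(RT₁) = 580×28.3/(8.314×283) = 6.98 mol.
Isobaric: P stays 580 kPa; V/T = const ⇒ T₂ = 342 K, V₂ = 34.2 L.
W = PΔV = 580×(34.2−28.3) kPa·L = 3420 J.
Work done on the gas = −W_by = -3420 J.

-3420 J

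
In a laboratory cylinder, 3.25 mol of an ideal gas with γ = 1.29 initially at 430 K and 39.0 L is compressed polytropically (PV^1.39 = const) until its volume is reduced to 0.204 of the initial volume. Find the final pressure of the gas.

2710 kPa

P₁ = nRT₁/V₁ = 3.25×8.314×430/39.0 = 298 kPa.
Polytropic n=1.39: T₂ = T₁(V₁/V₂)^(n−1) = 430×(4.90)^0.39 = 799 K; P₂ = P₁(V₁/V₂)^n = 2710 kPa.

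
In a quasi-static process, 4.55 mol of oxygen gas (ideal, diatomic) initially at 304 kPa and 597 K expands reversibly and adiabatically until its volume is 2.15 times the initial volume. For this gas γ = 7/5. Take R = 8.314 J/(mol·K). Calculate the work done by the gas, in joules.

V₁ = nRT₁/P₁ = 4.55×8.314×597/304 = 74.3 L.
Adiabatic: TV^(γ−1) = const ⇒ T₂ = 597×(0.465)^0.400 = 440 K; PV^γ = const ⇒ P₂ = 104 kPa.
ΔU = nCvΔT = 4.55×20.8×(440−597) = -14900 J.
Q = 0 for an adiabatic process, so W = −ΔU = 14900 J.

14900 J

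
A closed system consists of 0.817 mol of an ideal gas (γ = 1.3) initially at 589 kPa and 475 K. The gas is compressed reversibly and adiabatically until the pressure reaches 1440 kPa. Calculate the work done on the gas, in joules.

V₁ = nRT₁/P₁ = 0.817×8.314×475/589 = 5.48 L.
Adiabatic: T₂/T₁ = (P₂/P₁)^((γ−1)/γ) ⇒ T₂ = 475×(2.44)^0.231 = 584 K; V₂ = 2.75 L.
ΔU = nCvΔT = 0.817×27.7×(584−475) = 2460 J.
Q = 0 for an adiabatic process, so W = −ΔU = -2460 J.
Work done on the gas = −W_by = 2460 J.

2460 J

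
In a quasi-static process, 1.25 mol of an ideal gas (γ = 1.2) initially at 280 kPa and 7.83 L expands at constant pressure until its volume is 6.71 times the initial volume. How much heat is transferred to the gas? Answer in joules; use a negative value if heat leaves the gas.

T₁ = P₁V₁/(nR) = 280×7.83/(1.25×8.314) = 211 K.
Isobaric: P stays 280 kPa; V/T = const ⇒ T₂ = 1420 K, V₂ = 52.5 L.
W = PΔV = 280×(52.5−7.83) kPa·L = 12500 J.
ΔU = nCvΔT = 1.25×41.6×(1420−211) = 62600 J.
Q = ΔU + W = nCpΔT = 75100 J.

75100 J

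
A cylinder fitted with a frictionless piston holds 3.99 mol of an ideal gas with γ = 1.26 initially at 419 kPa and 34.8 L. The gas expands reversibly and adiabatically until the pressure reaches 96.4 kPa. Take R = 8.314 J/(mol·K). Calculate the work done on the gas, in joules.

-14700 J

T₁ = P₁V₁/(nR) = 419×34.8/(3.99×8.314) = 440 K.
Adiabatic: T₂/T₁ = (P₂/P₁)^((γ−1)/γ) ⇒ T₂ = 440×(0.230)^0.206 = 325 K; V₂ = 112 L.
ΔU = nCvΔT = 3.99×32.0×(325−440) = -14700 J.
Q = 0 for an adiabatic process, so W = −ΔU = 14700 J.
Work done on the gas = −W_by = -14700 J.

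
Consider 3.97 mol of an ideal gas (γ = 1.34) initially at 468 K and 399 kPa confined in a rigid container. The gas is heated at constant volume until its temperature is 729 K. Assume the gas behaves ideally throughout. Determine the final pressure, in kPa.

V₁ = nRT₁/P₁ = 3.97×8.314×468/399 = 38.7 L.
Isochoric: V stays 38.7 L; P/T = const ⇒ T₂ = 729 K, P₂ = 622 kPa.

622 kPa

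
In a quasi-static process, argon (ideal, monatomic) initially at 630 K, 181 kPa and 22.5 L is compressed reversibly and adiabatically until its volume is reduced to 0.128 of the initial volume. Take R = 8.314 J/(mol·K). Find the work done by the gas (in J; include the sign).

-17900 J

n = P₁V₁/(RT₁) = 181×22.5/(8.314×630) = 0.778 mol.
Adiabatic: TV^(γ−1) = const ⇒ T₂ = 630×(7.81)^0.667 = 2480 K; PV^γ = const ⇒ P₂ = 5570 kPa.
ΔU = nCvΔT = 0.778×12.5×(2480−630) = 17900 J.
Q = 0 for an adiabatic process, so W = −ΔU = -17900 J.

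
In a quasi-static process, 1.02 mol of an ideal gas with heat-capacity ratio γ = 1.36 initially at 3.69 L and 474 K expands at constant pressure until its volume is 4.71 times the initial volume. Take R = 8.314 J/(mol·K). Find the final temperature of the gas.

2230 K

P₁ = nRT₁/V₁ = 1.02×8.314×474/3.69 = 1090 kPa.
Isobaric: P stays 1090 kPa; V/T = const ⇒ T₂ = 2230 K, V₂ = 17.4 L.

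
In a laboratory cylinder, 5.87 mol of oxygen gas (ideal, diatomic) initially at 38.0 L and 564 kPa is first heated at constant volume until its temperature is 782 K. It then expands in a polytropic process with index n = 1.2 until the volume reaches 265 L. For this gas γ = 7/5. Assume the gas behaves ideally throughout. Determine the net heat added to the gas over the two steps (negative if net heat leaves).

T₁ = P₁V₁/(nR) = 564×38.0/(5.87×8.314) = 439 K.
Step 1 — Isochoric: V stays 38.0 L; P/T = const ⇒ T₂ = 782 K, P₂ = 1000 kPa.
W = 0 (no volume change).
ΔU = nCvΔT = 5.87×20.8×(782−439) = 41800 J.
Q = ΔU = 41800 J.
State after step 1: P = 1000 kPa, V = 38.0 L, T = 782 K.
Step 2 — Polytropic n=1.2: T₂ = T₁(V₁/V₂)^(n−1) = 782×(0.143)^0.20 = 530 K; P₂ = P₁(V₁/V₂)^n = 97.7 kPa.
W = (P₁V₁−P₂V₂)/(n−1) = (1000×38.0−97.7×265)/0.20 = 61400 J.
ΔU = nCvΔT = 5.87×20.8×(530−782) = -30700 J.
Q = ΔU + W = 30700 J.
Net over both steps: W = 61400 J, Q = 72500 J, ΔU = 11100 J.

72500 J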